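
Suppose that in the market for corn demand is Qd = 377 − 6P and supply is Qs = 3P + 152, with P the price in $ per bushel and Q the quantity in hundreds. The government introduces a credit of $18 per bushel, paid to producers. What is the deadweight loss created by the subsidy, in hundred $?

Deadweight loss = $324 hundred.

Without the subsidy, 377 − 6P = 3P + 152 gives 9P = 225, so P* = $25 and Q* = 227.
With a per-unit subsidy paid to producers, each receives P + 18 per unit sold, so supply becomes Qs = 3(P + 18) + 152.
New equilibrium: buyers pay $19, producers receive $37, Q = 263. (Wedge: Pb − Ps = −18.)
Quantity rises by |ΔQ| = |227 − 263| = 36.
DWL = ½ · t · |ΔQ| = ½ · 18 · 36 = $324.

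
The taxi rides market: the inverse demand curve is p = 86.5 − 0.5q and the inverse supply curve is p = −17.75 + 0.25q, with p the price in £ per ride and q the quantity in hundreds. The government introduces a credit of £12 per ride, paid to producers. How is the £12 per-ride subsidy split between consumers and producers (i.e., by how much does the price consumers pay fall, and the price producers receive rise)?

Rewrite in direct form: qd = 173 − 2p and qs = 4p + 71.
Before the subsidy: set 173 − 2p = 4p + 71 → p* = £17, q* = 139.
With a per-unit subsidy paid to producers, each receives p + 12 per unit sold, so supply becomes qs = 4(p + 12) + 71.
Solving gives q = 155 with consumers paying £9 and producers receiving £21 (the £12 wedge).
Gain to consumers: £8; to producers: £4. (They sum to £12.)

Consumers gain £8 per ride; producers gain £4 per ride.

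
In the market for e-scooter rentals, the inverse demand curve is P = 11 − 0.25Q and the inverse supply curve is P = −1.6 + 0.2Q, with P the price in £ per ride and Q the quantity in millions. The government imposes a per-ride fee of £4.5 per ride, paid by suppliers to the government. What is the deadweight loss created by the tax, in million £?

Deadweight loss = £22.5 million.

Rewrite in direct form: Qd = 44 − 4P and Qs = 5P + 8.
Without the tax, 44 − 4P = 5P + 8 gives 9P = 36, so P* = £4 and Q* = 28.
With the tax collected from suppliers, supply shifts: Qs = 5(P − 4.5) + 8.
New equilibrium: consumers pay £6.5, suppliers receive £2, Q = 18. (Wedge: Pb − Ps = 4.5.)
Quantity falls by |ΔQ| = |28 − 18| = 10.
DWL = ½ · t · |ΔQ| = ½ · 4.5 · 10 = £22.5.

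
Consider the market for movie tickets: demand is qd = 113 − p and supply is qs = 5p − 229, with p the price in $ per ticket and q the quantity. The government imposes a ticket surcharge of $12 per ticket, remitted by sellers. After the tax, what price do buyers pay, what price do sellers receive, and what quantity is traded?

Before the tax: set 113 − p = 5p − 229 → p* = $57, q* = 56.
With the tax collected from sellers, supply shifts: qs = 5(p − 12) − 229.
Solving gives q = 46 with buyers paying $67 and sellers receiving $55 (the $12 wedge).
The less price-elastic side of the market bears the larger share of a per-unit tax.

Buyers pay $67; sellers receive $55; quantity = 46.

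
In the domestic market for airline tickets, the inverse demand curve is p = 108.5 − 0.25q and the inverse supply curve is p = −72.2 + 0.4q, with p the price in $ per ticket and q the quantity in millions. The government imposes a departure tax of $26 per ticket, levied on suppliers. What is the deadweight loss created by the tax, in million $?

Inverting to q(p) form: qd = 434 − 4p; qs = 2.5p + 180.5.
Before the tax: set 434 − 4p = 2.5p + 180.5 → p* = $39, q* = 278.
With the tax collected from suppliers, supply shifts: qs = 2.5(p − 26) + 180.5.
New equilibrium: consumers pay $49, suppliers receive $23, q = 238. (Wedge: pb − ps = 26.)
Quantity falls by |ΔQ| = |278 − 238| = 40.
DWL = ½ · t · |ΔQ| = ½ · 26 · 40 = $520.

Deadweight loss = $520 million.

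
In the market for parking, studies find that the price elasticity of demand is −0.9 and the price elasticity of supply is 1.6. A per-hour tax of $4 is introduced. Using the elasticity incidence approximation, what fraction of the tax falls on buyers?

Incidence ratio: buyers' share ≈ εs / (εs + |εd|) = 1.6 / (1.6 + 0.9) = 0.64.
Supply is the more elastic side, so buyers bear the larger share.

Buyers' share ≈ 0.64.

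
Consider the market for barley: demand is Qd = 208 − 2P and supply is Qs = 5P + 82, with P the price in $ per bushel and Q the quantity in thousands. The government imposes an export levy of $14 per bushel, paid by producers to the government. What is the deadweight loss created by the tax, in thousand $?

Without the tax, 208 − 2P = 5P + 82 gives 7P = 126, so P* = $18 and Q* = 172.
With the tax collected from producers, supply shifts: Qs = 5(P − 14) + 82.
New equilibrium: buyers pay $28, producers receive $14, Q = 152. (Wedge: Pb − Ps = 14.)
Quantity falls by |ΔQ| = |172 − 152| = 20.
DWL = ½ · t · |ΔQ| = ½ · 14 · 20 = $140.

Deadweight loss = $140 thousand.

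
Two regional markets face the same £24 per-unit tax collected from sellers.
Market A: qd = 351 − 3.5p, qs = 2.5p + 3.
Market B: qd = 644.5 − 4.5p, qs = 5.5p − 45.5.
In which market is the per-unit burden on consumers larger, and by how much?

Market A: pre-tax p* = £58, q* = 148; post-tax q = 113; per-unit burden on consumers = £10.
Market B: pre-tax p* = £69, q* = 334; post-tax q = 274.6; per-unit burden on consumers = £13.2.
Difference: £10 vs £13.2 → market B is larger by £3.2.

Market B, by £3.2.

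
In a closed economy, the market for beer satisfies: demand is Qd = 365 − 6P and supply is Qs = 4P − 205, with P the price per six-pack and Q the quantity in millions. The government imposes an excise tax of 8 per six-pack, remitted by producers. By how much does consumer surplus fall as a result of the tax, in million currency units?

Consumer surplus falls by 42.88 million.

Before the tax: set 365 − 6P = 4P − 205 → P* = 57, Q* = 23.
With the tax collected from producers, supply shifts: Qs = 4(P − 8) − 205.
New equilibrium: consumers pay 60.2, producers receive 52.2, Q = 3.8. (Wedge: Pb − Ps = 8.)
ΔCS is the trapezoid between Q = 3.8 and Q = 23 of height 3.2: ½ · (23 + 3.8) · 3.2 = 42.88.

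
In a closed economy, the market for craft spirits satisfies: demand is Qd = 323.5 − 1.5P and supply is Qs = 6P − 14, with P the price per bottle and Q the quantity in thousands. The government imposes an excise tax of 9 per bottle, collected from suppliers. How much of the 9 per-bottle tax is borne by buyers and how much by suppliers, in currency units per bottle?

Before the tax: set 323.5 − 1.5P = 6P − 14 → P* = 45, Q* = 256.
With the tax collected from suppliers, supply shifts: Qs = 6(P − 9) − 14.
Solving gives Q = 245.2 with buyers paying 52.2 and suppliers receiving 43.2 (the 9 wedge).
Burden on buyers: 7.2; on suppliers: 1.8. (They sum to 9.)
The less price-elastic side of the market bears the larger share of a per-unit tax.

Buyers bear 7.2 per bottle; suppliers bear 1.8 per bottle.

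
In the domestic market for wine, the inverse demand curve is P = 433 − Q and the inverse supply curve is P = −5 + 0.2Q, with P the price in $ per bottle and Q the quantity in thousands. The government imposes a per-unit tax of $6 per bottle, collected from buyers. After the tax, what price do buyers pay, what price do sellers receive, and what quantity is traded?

Rewrite in direct form: Qd = 433 − P and Qs = 5P + 25.
Before the tax: set 433 − P = 5P + 25 → P* = $68, Q* = 365.
With the tax collected from buyers, demand (in seller-price terms) shifts: Qd = 433 − (P + 6).
New equilibrium: buyers pay $73, sellers receive $67, Q = 360. (Wedge: Pb − Ps = 6.)
The less price-elastic side of the market bears the larger share of a per-unit tax.

Buyers pay $73; sellers receive $67; quantity = 360.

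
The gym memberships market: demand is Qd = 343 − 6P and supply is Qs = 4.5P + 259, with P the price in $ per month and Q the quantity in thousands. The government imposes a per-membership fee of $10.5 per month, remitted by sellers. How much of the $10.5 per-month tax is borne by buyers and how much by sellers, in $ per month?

Before the tax: set 343 − 6P = 4.5P + 259 → P* = $8, Q* = 295.
With the tax collected from sellers, supply shifts: Qs = 4.5(P − 10.5) + 259.
New equilibrium: buyers pay $12.5, sellers receive $2, Q = 268. (Wedge: Pb − Ps = 10.5.)
Burden on buyers: $4.5; on sellers: $6. (They sum to $10.5.)

Buyers bear $4.5 per month; sellers bear $6 per month.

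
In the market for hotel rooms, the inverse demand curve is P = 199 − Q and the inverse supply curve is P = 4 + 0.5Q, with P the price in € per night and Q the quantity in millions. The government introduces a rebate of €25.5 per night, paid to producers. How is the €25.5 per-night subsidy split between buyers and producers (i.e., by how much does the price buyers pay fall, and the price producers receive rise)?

Buyers gain €17 per night; producers gain €8.5 per night.

Rewrite in direct form: Qd = 199 − P and Qs = 2P − 8.
Before the subsidy: set 199 − P = 2P − 8 → P* = €69, Q* = 130.
With a per-unit subsidy paid to producers, each receives P + 25.5 per unit sold, so supply becomes Qs = 2(P + 25.5) − 8.
New equilibrium: buyers pay €52, producers receive €77.5, Q = 147. (Wedge: Pb − Ps = −25.5.)
Gain to buyers: €17; to producers: €8.5. (They sum to €25.5.)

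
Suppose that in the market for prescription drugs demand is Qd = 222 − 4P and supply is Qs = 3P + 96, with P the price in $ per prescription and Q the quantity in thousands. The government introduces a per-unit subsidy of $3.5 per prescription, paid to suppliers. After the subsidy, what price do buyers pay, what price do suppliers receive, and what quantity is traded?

Before the subsidy: set 222 − 4P = 3P + 96 → P* = $18, Q* = 150.
With a per-unit subsidy paid to suppliers, each receives P + 3.5 per unit sold, so supply becomes Qs = 3(P + 3.5) + 96.
Solving gives Q = 156 with buyers paying $16.5 and suppliers receiving $20 (the $3.5 wedge).

Buyers pay $16.5; suppliers receive $20; quantity = 156.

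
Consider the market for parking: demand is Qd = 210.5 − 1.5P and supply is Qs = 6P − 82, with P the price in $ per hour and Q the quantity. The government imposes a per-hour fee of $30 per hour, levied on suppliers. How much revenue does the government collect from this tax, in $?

Before the tax: set 210.5 − 1.5P = 6P − 82 → P* = $39, Q* = 152.
With the tax collected from suppliers, supply shifts: Qs = 6(P − 30) − 82.
New equilibrium: consumers pay $63, suppliers receive $33, Q = 116. (Wedge: Pb − Ps = 30.)
Revenue = t · Q = 30 · 116 = $3480.

Tax revenue = $3480.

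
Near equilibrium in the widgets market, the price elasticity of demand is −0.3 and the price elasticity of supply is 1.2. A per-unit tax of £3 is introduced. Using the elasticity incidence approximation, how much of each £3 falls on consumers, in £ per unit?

Consumers bear ≈ £2.4 per unit.

Incidence ratio: consumers' share ≈ εs / (εs + |εd|) = 1.2 / (1.2 + 0.3) = 0.8.
So consumers bear ≈ 0.8 × £3 = £2.4; sellers bear £0.6.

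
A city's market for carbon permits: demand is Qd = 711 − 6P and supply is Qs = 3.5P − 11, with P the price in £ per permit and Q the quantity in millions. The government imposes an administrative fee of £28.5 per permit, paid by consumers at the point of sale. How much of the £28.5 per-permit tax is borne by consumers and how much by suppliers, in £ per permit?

Consumers bear £10.5 per permit; suppliers bear £18 per permit.

Without the tax, 711 − 6P = 3.5P − 11 gives 9.5P = 722, so P* = £76 and Q* = 255.
With the tax collected from consumers, demand (in seller-price terms) shifts: Qd = 711 − 6(P + 28.5).
Solving gives Q = 192 with consumers paying £86.5 and suppliers receiving £58 (the £28.5 wedge).
Burden on consumers: £10.5; on suppliers: £18. (They sum to £28.5.)
The less price-elastic side of the market bears the larger share of a per-unit tax.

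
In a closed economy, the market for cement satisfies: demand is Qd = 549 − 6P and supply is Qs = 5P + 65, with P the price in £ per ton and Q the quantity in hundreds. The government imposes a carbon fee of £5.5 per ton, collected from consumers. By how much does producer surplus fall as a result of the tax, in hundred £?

Producer surplus falls by £832.5 hundred.

Before the tax: set 549 − 6P = 5P + 65 → P* = £44, Q* = 285.
With the tax collected from consumers, demand (in seller-price terms) shifts: Qd = 549 − 6(P + 5.5).
Solving gives Q = 270 with consumers paying £46.5 and suppliers receiving £41 (the £5.5 wedge).
ΔPS is the trapezoid between Q = 270 and Q = 285 of height £3: ½ · (285 + 270) · 3 = £832.5.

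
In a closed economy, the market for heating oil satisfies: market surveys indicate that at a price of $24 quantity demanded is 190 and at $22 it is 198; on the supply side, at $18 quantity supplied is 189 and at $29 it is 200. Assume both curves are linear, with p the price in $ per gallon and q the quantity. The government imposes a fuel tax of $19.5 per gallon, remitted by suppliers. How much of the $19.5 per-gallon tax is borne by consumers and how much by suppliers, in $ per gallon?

Demand slope: (198 − 190)/(22 − 24) = -4, so qd = 286 − 4p.
Supply slope: (200 − 189)/(29 − 18) = 1, so qs = p + 171.
Without the tax, 286 − 4p = p + 171 gives 5p = 115, so p* = $23 and q* = 194.
With the tax collected from suppliers, supply shifts: qs = (p − 19.5) + 171.
Solving gives q = 178.4 with consumers paying $26.9 and suppliers receiving $7.4 (the $19.5 wedge).
Burden on consumers: $3.9; on suppliers: $15.6. (They sum to $19.5.)
The less price-elastic side of the market bears the larger share of a per-unit tax.

Consumers bear $3.9 per gallon; suppliers bear $15.6 per gallon.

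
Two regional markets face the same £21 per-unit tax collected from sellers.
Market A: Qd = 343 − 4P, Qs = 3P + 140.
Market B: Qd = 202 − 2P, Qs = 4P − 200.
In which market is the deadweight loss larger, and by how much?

Market A, by £84.

Market A: pre-tax P* = £29, Q* = 227; post-tax Q = 191; deadweight loss = £378.
Market B: pre-tax P* = £67, Q* = 68; post-tax Q = 40; deadweight loss = £294.
Difference: £378 vs £294 → market A is larger by £84.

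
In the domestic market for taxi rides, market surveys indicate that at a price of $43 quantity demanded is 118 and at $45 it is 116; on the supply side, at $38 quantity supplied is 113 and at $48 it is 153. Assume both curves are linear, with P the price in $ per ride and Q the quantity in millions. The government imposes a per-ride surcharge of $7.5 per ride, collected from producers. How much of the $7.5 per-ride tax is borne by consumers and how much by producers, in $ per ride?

Demand slope: (116 − 118)/(45 − 43) = -1, so Qd = 161 − P.
Supply slope: (153 − 113)/(48 − 38) = 4, so Qs = 4P − 39.
Without the tax, 161 − P = 4P − 39 gives 5P = 200, so P* = $40 and Q* = 121.
With the tax collected from producers, supply shifts: Qs = 4(P − 7.5) − 39.
New equilibrium: consumers pay $46, producers receive $38.5, Q = 115. (Wedge: Pb − Ps = 7.5.)
Burden on consumers: $6; on producers: $1.5. (They sum to $7.5.)
The less price-elastic side of the market bears the larger share of a per-unit tax.

Consumers bear $6 per ride; producers bear $1.5 per ride.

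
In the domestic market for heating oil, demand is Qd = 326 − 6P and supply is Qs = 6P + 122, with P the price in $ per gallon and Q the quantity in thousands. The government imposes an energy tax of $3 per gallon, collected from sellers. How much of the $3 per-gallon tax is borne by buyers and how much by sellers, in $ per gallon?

Before the tax: set 326 − 6P = 6P + 122 → P* = $17, Q* = 224.
With the tax collected from sellers, supply shifts: Qs = 6(P − 3) + 122.
New equilibrium: buyers pay $18.5, sellers receive $15.5, Q = 215. (Wedge: Pb − Ps = 3.)
Burden on buyers: $1.5; on sellers: $1.5. (They sum to $3.)
The less price-elastic side of the market bears the larger share of a per-unit tax.

Buyers bear $1.5 per gallon; sellers bear $1.5 per gallon.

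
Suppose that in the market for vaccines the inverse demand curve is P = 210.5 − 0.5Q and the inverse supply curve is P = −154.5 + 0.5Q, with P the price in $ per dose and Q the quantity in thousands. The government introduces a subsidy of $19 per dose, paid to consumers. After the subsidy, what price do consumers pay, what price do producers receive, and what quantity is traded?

Inverting to Q(P) form: Qd = 421 − 2P; Qs = 2P + 309.
Without the subsidy, 421 − 2P = 2P + 309 gives 4P = 112, so P* = $28 and Q* = 365.
With a per-unit subsidy paid to consumers, each effectively pays P − 19, so demand becomes Qd = 421 − 2(P − 19).
New equilibrium: consumers pay $18.5, producers receive $37.5, Q = 384. (Wedge: Pb − Ps = −19.)

Consumers pay $18.5; producers receive $37.5; quantity = 384.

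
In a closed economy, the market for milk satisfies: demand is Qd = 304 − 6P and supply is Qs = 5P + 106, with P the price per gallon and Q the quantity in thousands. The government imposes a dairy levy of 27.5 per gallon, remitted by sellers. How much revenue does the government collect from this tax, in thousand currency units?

Before the tax: set 304 − 6P = 5P + 106 → P* = 18, Q* = 196.
With the tax collected from sellers, supply shifts: Qs = 5(P − 27.5) + 106.
New equilibrium: consumers pay 30.5, sellers receive 3, Q = 121. (Wedge: Pb − Ps = 27.5.)
Revenue = t · Q = 27.5 · 121 = 3327.5.

Tax revenue = 3327.5 thousand.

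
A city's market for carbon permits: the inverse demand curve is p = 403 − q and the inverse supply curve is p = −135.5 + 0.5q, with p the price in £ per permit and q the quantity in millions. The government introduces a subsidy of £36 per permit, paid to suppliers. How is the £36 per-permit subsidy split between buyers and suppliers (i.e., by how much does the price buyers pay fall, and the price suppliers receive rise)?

Rewrite in direct form: qd = 403 − p and qs = 2p + 271.
Before the subsidy: set 403 − p = 2p + 271 → p* = £44, q* = 359.
With a per-unit subsidy paid to suppliers, each receives p + 36 per unit sold, so supply becomes qs = 2(p + 36) + 271.
Solving gives q = 383 with buyers paying £20 and suppliers receiving £56 (the £36 wedge).
Gain to buyers: £24; to suppliers: £12. (They sum to £36.)

Buyers gain £24 per permit; suppliers gain £12 per permit.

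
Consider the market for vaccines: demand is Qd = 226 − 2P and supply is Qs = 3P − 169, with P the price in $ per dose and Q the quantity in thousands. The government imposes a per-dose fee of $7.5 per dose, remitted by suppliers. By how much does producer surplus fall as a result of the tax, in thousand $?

Producer surplus falls by $190.5 thousand.

Without the tax, 226 − 2P = 3P − 169 gives 5P = 395, so P* = $79 and Q* = 68.
With the tax collected from suppliers, supply shifts: Qs = 3(P − 7.5) − 169.
Solving gives Q = 59 with buyers paying $83.5 and suppliers receiving $76 (the $7.5 wedge).
ΔPS is the trapezoid between Q = 59 and Q = 68 of height $3: ½ · (68 + 59) · 3 = $190.5.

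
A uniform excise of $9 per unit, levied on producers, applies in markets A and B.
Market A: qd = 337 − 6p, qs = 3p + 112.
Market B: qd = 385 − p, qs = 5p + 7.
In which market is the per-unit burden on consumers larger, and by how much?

Market A: pre-tax p* = $25, q* = 187; post-tax q = 169; per-unit burden on consumers = $3.
Market B: pre-tax p* = $63, q* = 322; post-tax q = 314.5; per-unit burden on consumers = $7.5.
Difference: $3 vs $7.5 → market B is larger by $4.5.

Market B, by $4.5.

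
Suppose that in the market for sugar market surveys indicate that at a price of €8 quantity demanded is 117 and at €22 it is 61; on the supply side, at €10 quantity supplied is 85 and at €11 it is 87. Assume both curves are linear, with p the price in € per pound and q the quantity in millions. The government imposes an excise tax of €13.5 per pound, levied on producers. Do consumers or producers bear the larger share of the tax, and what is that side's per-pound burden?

Demand slope: (61 − 117)/(22 − 8) = -4, so qd = 149 − 4p.
Supply slope: (87 − 85)/(11 − 10) = 2, so qs = 2p + 65.
Before the tax: set 149 − 4p = 2p + 65 → p* = €14, q* = 93.
With the tax collected from producers, supply shifts: qs = 2(p − 13.5) + 65.
New equilibrium: consumers pay €18.5, producers receive €5, q = 75. (Wedge: pb − ps = 13.5.)
Per-pound burden: consumers €4.5, producers €9.
Producers take the larger share because supply is less price-elastic here (demand slope 4 vs supply slope 2).
The less price-elastic side of the market bears the larger share of a per-unit tax.

Producers bear the larger share: €9 per pound.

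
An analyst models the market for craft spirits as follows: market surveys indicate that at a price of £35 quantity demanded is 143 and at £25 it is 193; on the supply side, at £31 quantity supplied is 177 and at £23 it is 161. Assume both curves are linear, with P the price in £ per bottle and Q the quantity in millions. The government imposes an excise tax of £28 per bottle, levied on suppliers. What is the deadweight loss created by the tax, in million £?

Deadweight loss = £560 million.

Demand slope: (193 − 143)/(25 − 35) = -5, so Qd = 318 − 5P.
Supply slope: (161 − 177)/(23 − 31) = 2, so Qs = 2P + 115.
Before the tax: set 318 − 5P = 2P + 115 → P* = £29, Q* = 173.
With the tax collected from suppliers, supply shifts: Qs = 2(P − 28) + 115.
New equilibrium: buyers pay £37, suppliers receive £9, Q = 133. (Wedge: Pb − Ps = 28.)
Quantity falls by |ΔQ| = |173 − 133| = 40.
DWL = ½ · t · |ΔQ| = ½ · 28 · 40 = £560.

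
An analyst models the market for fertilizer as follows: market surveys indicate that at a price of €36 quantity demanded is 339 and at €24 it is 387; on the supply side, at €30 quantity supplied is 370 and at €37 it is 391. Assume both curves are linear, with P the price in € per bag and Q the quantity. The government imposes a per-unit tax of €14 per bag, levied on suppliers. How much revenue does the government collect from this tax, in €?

Tax revenue = €4802.

Demand slope: (387 − 339)/(24 − 36) = -4, so Qd = 483 − 4P.
Supply slope: (391 − 370)/(37 − 30) = 3, so Qs = 3P + 280.
Without the tax, 483 − 4P = 3P + 280 gives 7P = 203, so P* = €29 and Q* = 367.
With the tax collected from suppliers, supply shifts: Qs = 3(P − 14) + 280.
Solving gives Q = 343 with buyers paying €35 and suppliers receiving €21 (the €14 wedge).
Revenue = t · Q = 14 · 343 = €4802.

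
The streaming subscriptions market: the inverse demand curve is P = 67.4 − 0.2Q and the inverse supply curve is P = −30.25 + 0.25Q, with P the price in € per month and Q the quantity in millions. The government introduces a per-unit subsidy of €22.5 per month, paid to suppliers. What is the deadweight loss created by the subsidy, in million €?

Rewrite in direct form: Qd = 337 − 5P and Qs = 4P + 121.
Without the subsidy, 337 − 5P = 4P + 121 gives 9P = 216, so P* = €24 and Q* = 217.
With a per-unit subsidy paid to suppliers, each receives P + 22.5 per unit sold, so supply becomes Qs = 4(P + 22.5) + 121.
New equilibrium: consumers pay €14, suppliers receive €36.5, Q = 267. (Wedge: Pb − Ps = −22.5.)
Quantity rises by |ΔQ| = |217 − 267| = 50.
DWL = ½ · t · |ΔQ| = ½ · 22.5 · 50 = €562.5.

Deadweight loss = €562.5 million.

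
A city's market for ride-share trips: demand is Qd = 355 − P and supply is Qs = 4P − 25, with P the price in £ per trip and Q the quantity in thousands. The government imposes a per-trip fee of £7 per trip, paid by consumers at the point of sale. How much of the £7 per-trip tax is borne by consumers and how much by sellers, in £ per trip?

Without the tax, 355 − P = 4P − 25 gives 5P = 380, so P* = £76 and Q* = 279.
With the tax collected from consumers, demand (in seller-price terms) shifts: Qd = 355 − (P + 7).
New equilibrium: consumers pay £81.6, sellers receive £74.6, Q = 273.4. (Wedge: Pb − Ps = 7.)
Burden on consumers: £5.6; on sellers: £1.4. (They sum to £7.)
The less price-elastic side of the market bears the larger share of a per-unit tax.

Consumers bear £5.6 per trip; sellers bear £1.4 per trip.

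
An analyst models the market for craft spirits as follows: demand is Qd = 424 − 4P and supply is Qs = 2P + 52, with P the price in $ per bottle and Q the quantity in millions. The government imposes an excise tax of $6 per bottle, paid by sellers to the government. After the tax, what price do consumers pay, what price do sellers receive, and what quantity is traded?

Consumers pay $64; sellers receive $58; quantity = 168.

Before the tax: set 424 − 4P = 2P + 52 → P* = $62, Q* = 176.
With the tax collected from sellers, supply shifts: Qs = 2(P − 6) + 52.
New equilibrium: consumers pay $64, sellers receive $58, Q = 168. (Wedge: Pb − Ps = 6.)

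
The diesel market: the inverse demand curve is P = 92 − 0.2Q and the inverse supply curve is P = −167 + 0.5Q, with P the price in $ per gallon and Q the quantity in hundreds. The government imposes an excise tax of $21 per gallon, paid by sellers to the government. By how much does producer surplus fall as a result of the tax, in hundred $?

Inverting to Q(P) form: Qd = 460 − 5P; Qs = 2P + 334.
Without the tax, 460 − 5P = 2P + 334 gives 7P = 126, so P* = $18 and Q* = 370.
With the tax collected from sellers, supply shifts: Qs = 2(P − 21) + 334.
Solving gives Q = 340 with buyers paying $24 and sellers receiving $3 (the $21 wedge).
ΔPS is the trapezoid between Q = 340 and Q = 370 of height $15: ½ · (370 + 340) · 15 = $5325.

Producer surplus falls by $5325 hundred.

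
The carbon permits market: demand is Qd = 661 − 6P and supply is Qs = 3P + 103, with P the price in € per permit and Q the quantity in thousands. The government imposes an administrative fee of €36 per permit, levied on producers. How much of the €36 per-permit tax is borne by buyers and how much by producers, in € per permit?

Buyers bear €12 per permit; producers bear €24 per permit.

Before the tax: set 661 − 6P = 3P + 103 → P* = €62, Q* = 289.
With the tax collected from producers, supply shifts: Qs = 3(P − 36) + 103.
Solving gives Q = 217 with buyers paying €74 and producers receiving €38 (the €36 wedge).
Burden on buyers: €12; on producers: €24. (They sum to €36.)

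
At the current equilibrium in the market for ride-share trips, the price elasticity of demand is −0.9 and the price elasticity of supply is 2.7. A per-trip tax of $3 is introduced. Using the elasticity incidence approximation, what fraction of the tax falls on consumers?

Incidence ratio: consumers' share ≈ εs / (εs + |εd|) = 2.7 / (2.7 + 0.9) = 0.75.
Supply is the more elastic side, so consumers bear the larger share.

Consumers' share ≈ 0.75.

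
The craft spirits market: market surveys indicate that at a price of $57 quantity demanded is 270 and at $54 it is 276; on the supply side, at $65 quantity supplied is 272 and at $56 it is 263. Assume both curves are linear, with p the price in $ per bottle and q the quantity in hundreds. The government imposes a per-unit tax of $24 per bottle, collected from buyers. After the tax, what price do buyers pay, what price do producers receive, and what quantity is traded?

Buyers pay $67; producers receive $43; quantity = 250.

Demand slope: (276 − 270)/(54 − 57) = -2, so qd = 384 − 2p.
Supply slope: (263 − 272)/(56 − 65) = 1, so qs = p + 207.
Without the tax, 384 − 2p = p + 207 gives 3p = 177, so p* = $59 and q* = 266.
With the tax collected from buyers, demand (in seller-price terms) shifts: qd = 384 − 2(p + 24).
Solving gives q = 250 with buyers paying $67 and producers receiving $43 (the $24 wedge).
The less price-elastic side of the market bears the larger share of a per-unit tax.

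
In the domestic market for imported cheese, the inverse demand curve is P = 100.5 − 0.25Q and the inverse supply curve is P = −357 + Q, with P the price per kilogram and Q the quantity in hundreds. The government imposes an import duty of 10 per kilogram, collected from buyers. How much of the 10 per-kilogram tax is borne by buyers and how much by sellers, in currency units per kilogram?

Buyers bear 2 per kilogram; sellers bear 8 per kilogram.

Inverting to Q(P) form: Qd = 402 − 4P; Qs = P + 357.
Without the tax, 402 − 4P = P + 357 gives 5P = 45, so P* = 9 and Q* = 366.
With the tax collected from buyers, demand (in seller-price terms) shifts: Qd = 402 − 4(P + 10).
New equilibrium: buyers pay 11, sellers receive 1, Q = 358. (Wedge: Pb − Ps = 10.)
Burden on buyers: 2; on sellers: 8. (They sum to 10.)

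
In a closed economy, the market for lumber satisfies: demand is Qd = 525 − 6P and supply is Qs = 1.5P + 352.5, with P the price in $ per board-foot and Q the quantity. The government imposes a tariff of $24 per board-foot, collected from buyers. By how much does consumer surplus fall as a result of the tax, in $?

Consumer surplus falls by $1788.48.

Without the tax, 525 − 6P = 1.5P + 352.5 gives 7.5P = 172.5, so P* = $23 and Q* = 387.
With the tax collected from buyers, demand (in seller-price terms) shifts: Qd = 525 − 6(P + 24).
New equilibrium: buyers pay $27.8, sellers receive $3.8, Q = 358.2. (Wedge: Pb − Ps = 24.)
ΔCS is the trapezoid between Q = 358.2 and Q = 387 of height $4.8: ½ · (387 + 358.2) · 4.8 = $1788.48.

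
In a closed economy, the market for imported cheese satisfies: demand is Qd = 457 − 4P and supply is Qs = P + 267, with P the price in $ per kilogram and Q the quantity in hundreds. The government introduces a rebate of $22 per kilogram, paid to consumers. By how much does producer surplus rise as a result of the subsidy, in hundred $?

Producer surplus rises by $5522.88 hundred.

Without the subsidy, 457 − 4P = P + 267 gives 5P = 190, so P* = $38 and Q* = 305.
With a per-unit subsidy paid to consumers, each effectively pays P − 22, so demand becomes Qd = 457 − 4(P − 22).
Solving gives Q = 322.6 with consumers paying $33.6 and suppliers receiving $55.6 (the $22 wedge).
ΔPS is the trapezoid between Q = 322.6 and Q = 305 of height $17.6: ½ · (305 + 322.6) · 17.6 = $5522.88.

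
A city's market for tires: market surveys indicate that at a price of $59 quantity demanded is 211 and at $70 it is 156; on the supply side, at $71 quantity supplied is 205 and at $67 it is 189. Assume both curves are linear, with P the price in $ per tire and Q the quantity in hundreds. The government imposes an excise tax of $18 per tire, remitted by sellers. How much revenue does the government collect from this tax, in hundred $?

Tax revenue = $2538 hundred.

Demand slope: (156 − 211)/(70 − 59) = -5, so Qd = 506 − 5P.
Supply slope: (189 − 205)/(67 − 71) = 4, so Qs = 4P − 79.
Without the tax, 506 − 5P = 4P − 79 gives 9P = 585, so P* = $65 and Q* = 181.
With the tax collected from sellers, supply shifts: Qs = 4(P − 18) − 79.
Solving gives Q = 141 with consumers paying $73 and sellers receiving $55 (the $18 wedge).
Revenue = t · Q = 18 · 141 = $2538.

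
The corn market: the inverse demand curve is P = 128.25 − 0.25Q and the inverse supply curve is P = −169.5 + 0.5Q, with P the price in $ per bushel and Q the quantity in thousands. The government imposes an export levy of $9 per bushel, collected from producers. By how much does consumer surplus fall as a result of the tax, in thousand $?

Inverting to Q(P) form: Qd = 513 − 4P; Qs = 2P + 339.
Without the tax, 513 − 4P = 2P + 339 gives 6P = 174, so P* = $29 and Q* = 397.
With the tax collected from producers, supply shifts: Qs = 2(P − 9) + 339.
New equilibrium: buyers pay $32, producers receive $23, Q = 385. (Wedge: Pb − Ps = 9.)
ΔCS is the trapezoid between Q = 385 and Q = 397 of height $3: ½ · (397 + 385) · 3 = $1173.

Consumer surplus falls by $1173 thousand.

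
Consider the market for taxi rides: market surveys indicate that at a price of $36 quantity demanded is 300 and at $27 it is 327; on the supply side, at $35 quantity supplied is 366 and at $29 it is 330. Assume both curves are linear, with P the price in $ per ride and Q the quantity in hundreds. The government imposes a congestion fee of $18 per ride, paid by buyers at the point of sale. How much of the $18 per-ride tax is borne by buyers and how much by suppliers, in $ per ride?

Demand slope: (327 − 300)/(27 − 36) = -3, so Qd = 408 − 3P.
Supply slope: (330 − 366)/(29 − 35) = 6, so Qs = 6P + 156.
Before the tax: set 408 − 3P = 6P + 156 → P* = $28, Q* = 324.
With the tax collected from buyers, demand (in seller-price terms) shifts: Qd = 408 − 3(P + 18).
New equilibrium: buyers pay $40, suppliers receive $22, Q = 288. (Wedge: Pb − Ps = 18.)
Burden on buyers: $12; on suppliers: $6. (They sum to $18.)
The less price-elastic side of the market bears the larger share of a per-unit tax.

Buyers bear $12 per ride; suppliers bear $6 per ride.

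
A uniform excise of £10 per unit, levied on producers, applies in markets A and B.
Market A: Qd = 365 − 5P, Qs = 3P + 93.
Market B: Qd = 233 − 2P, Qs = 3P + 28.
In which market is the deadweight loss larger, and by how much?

Market A: pre-tax P* = £34, Q* = 195; post-tax Q = 176.25; deadweight loss = £93.75.
Market B: pre-tax P* = £41, Q* = 151; post-tax Q = 139; deadweight loss = £60.
Difference: £93.75 vs £60 → market A is larger by £33.75.

Market A, by £33.75.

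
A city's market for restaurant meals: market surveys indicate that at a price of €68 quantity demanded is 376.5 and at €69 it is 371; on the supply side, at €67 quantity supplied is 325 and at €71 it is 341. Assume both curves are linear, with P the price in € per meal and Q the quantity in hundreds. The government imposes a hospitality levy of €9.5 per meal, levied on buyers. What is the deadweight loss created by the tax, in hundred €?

Deadweight loss = €104.5 hundred.

Demand slope: (371 − 376.5)/(69 − 68) = -5.5, so Qd = 750.5 − 5.5P.
Supply slope: (341 − 325)/(71 − 67) = 4, so Qs = 4P + 57.
Before the tax: set 750.5 − 5.5P = 4P + 57 → P* = €73, Q* = 349.
With the tax collected from buyers, demand (in seller-price terms) shifts: Qd = 750.5 − 5.5(P + 9.5).
New equilibrium: buyers pay €77, producers receive €67.5, Q = 327. (Wedge: Pb − Ps = 9.5.)
Quantity falls by |ΔQ| = |349 − 327| = 22.
DWL = ½ · t · |ΔQ| = ½ · 9.5 · 22 = €104.5.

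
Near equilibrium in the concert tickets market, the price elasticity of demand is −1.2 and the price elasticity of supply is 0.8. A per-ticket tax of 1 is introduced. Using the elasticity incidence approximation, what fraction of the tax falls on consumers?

Consumers' share ≈ 0.4.

Incidence ratio: consumers' share ≈ εs / (εs + |εd|) = 0.8 / (0.8 + 1.2) = 0.4.
Supply is the less elastic side, so consumers bear the smaller share.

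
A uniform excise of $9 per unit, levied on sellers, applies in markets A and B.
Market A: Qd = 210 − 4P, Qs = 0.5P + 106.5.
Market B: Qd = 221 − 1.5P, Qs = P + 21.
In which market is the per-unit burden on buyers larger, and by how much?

Market A: pre-tax P* = $23, Q* = 118; post-tax Q = 114; per-unit burden on buyers = $1.
Market B: pre-tax P* = $80, Q* = 101; post-tax Q = 95.6; per-unit burden on buyers = $3.6.
Difference: $1 vs $3.6 → market B is larger by $2.6.

Market B, by $2.6.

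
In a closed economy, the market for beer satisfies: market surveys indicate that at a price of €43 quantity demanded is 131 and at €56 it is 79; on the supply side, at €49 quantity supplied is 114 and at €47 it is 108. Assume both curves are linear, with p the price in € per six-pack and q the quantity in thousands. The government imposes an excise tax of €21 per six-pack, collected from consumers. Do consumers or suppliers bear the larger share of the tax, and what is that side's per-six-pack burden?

Suppliers bear the larger share: €12 per six-pack.

Demand slope: (79 − 131)/(56 − 43) = -4, so qd = 303 − 4p.
Supply slope: (108 − 114)/(47 − 49) = 3, so qs = 3p − 33.
Without the tax, 303 − 4p = 3p − 33 gives 7p = 336, so p* = €48 and q* = 111.
With the tax collected from consumers, demand (in seller-price terms) shifts: qd = 303 − 4(p + 21).
Solving gives q = 75 with consumers paying €57 and suppliers receiving €36 (the €21 wedge).
Per-six-pack burden: consumers €9, suppliers €12.
Suppliers take the larger share because supply is less price-elastic here (demand slope 4 vs supply slope 3).
The less price-elastic side of the market bears the larger share of a per-unit tax.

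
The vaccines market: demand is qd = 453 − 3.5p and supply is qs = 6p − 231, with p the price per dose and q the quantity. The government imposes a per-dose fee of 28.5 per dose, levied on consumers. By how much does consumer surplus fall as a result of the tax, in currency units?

Before the tax: set 453 − 3.5p = 6p − 231 → p* = 72, q* = 201.
With the tax collected from consumers, demand (in seller-price terms) shifts: qd = 453 − 3.5(p + 28.5).
New equilibrium: consumers pay 90, sellers receive 61.5, q = 138. (Wedge: pb − ps = 28.5.)
ΔCS is the trapezoid between Q = 138 and Q = 201 of height 18: ½ · (201 + 138) · 18 = 3051.

Consumer surplus falls by 3051.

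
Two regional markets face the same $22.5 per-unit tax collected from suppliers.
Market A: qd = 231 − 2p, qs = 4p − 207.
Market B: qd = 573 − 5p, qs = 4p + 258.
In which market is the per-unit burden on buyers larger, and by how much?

Market A: pre-tax p* = $73, q* = 85; post-tax q = 55; per-unit burden on buyers = $15.
Market B: pre-tax p* = $35, q* = 398; post-tax q = 348; per-unit burden on buyers = $10.
Difference: $15 vs $10 → market A is larger by $5.

Market A, by $5.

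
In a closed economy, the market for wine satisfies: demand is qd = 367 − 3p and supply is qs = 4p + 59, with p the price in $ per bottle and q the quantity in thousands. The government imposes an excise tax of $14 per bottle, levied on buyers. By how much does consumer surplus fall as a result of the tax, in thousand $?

Consumer surplus falls by $1784 thousand.

Without the tax, 367 − 3p = 4p + 59 gives 7p = 308, so p* = $44 and q* = 235.
With the tax collected from buyers, demand (in seller-price terms) shifts: qd = 367 − 3(p + 14).
Solving gives q = 211 with buyers paying $52 and producers receiving $38 (the $14 wedge).
ΔCS is the trapezoid between Q = 211 and Q = 235 of height $8: ½ · (235 + 211) · 8 = $1784.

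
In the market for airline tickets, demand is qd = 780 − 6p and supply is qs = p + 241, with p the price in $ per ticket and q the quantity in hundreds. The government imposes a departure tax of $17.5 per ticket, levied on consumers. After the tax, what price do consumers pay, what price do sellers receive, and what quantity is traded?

Consumers pay $79.5; sellers receive $62; quantity = 303.

Before the tax: set 780 − 6p = p + 241 → p* = $77, q* = 318.
With the tax collected from consumers, demand (in seller-price terms) shifts: qd = 780 − 6(p + 17.5).
New equilibrium: consumers pay $79.5, sellers receive $62, q = 303. (Wedge: pb − ps = 17.5.)
The less price-elastic side of the market bears the larger share of a per-unit tax.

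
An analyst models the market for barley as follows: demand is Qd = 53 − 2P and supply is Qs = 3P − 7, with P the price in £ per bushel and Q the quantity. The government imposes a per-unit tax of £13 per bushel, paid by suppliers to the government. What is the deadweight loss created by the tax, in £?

Before the tax: set 53 − 2P = 3P − 7 → P* = £12, Q* = 29.
With the tax collected from suppliers, supply shifts: Qs = 3(P − 13) − 7.
Solving gives Q = 13.4 with buyers paying £19.8 and suppliers receiving £6.8 (the £13 wedge).
Quantity falls by |ΔQ| = |29 − 13.4| = 15.6.
DWL = ½ · t · |ΔQ| = ½ · 13 · 15.6 = £101.4.

Deadweight loss = £101.4.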